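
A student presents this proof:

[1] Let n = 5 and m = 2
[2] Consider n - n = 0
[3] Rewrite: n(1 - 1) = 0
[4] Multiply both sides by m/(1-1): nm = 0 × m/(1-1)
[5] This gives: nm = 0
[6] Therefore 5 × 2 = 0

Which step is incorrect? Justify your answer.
Step 4: Multiply both sides by m/(1-1): nm = 0 × m/(1-1)

Step 4 multiplies both sides by m/(1-1). However, 1-1 = 0, so this is multiplication by m/0, which is undefined. We cannot multiply by an undefined expression.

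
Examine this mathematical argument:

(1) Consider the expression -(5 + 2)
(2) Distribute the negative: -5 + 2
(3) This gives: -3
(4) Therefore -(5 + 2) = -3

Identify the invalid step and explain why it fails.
Step 2: Distribute the negative: -5 + 2

Step 2 incorrectly distributes the negative sign. The correct distribution is -(5 + 2) = -5 - 2 = -7. The negative must be applied to both terms, not just the first. The error treats -(5 + 2) as -5 + 2, which equals -3 instead of -7.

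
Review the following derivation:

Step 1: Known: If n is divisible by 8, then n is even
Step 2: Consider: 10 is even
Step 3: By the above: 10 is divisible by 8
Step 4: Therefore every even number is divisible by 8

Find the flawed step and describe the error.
Step 3: By the above: 10 is divisible by 8

Step 3 commits the fallacy of affirming the consequent. The known fact 'divisible by 8 → even' does NOT imply 'even → divisible by 8'. That would be the converse, which is false. For example, 10 is even but 10 ÷ 8 = 1.25, which is not an integer.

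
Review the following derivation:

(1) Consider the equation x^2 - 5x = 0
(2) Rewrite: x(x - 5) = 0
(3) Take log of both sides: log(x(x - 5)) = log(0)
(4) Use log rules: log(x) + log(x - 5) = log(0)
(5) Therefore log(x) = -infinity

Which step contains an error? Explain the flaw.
Step 3: Take log of both sides: log(x(x - 5)) = log(0)

Step 3 takes the logarithm of both sides, resulting in log(0) on the right side. The logarithm is only defined for positive numbers; log(0) is undefined (approaches negative infinity). This operation is invalid.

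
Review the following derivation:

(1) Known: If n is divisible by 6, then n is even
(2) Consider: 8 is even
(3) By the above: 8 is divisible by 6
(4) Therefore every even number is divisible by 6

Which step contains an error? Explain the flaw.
Step 3: By the above: 8 is divisible by 6

Step 3 commits the fallacy of affirming the consequent. The known fact 'divisible by 6 → even' does NOT imply 'even → divisible by 6'. That would be the converse, which is false. For example, 8 is even but 8 ÷ 6 = 1.33, which is not an integer.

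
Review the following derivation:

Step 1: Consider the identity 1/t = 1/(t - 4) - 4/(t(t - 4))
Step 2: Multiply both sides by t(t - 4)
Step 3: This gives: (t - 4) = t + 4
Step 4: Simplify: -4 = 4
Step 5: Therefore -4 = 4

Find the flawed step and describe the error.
Step 3: This gives: (t - 4) = t + 4

Step 3 makes a sign error when clearing denominators. Multiplying -4/(t(t - 4)) by t(t - 4) gives -4, not +4. The correct result is (t - 4) = t - 4, which is trivially true, not (t - 4) = t + 4. (Step 1 is a valid identity: 1/(t - 4) - 4/(t(t - 4)) = (t - 4)/(t(t - 4)) = 1/t.)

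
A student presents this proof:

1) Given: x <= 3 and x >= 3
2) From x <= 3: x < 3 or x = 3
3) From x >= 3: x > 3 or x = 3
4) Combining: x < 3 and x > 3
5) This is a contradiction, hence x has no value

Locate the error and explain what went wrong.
Step 4: Combining: x < 3 and x > 3

Step 4 incorrectly combines the conditions. From x <= 3 and x >= 3, the intersection is x = 3. The error treats the 'or' cases as 'and' requirements. The correct conclusion is that x = 3 is the unique solution, not that no solution exists.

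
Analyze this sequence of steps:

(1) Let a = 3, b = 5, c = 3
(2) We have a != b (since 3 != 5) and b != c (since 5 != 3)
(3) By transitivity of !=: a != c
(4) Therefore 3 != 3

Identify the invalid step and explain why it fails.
Step 3: By transitivity of !=: a != c

Step 3 incorrectly applies transitivity to the '!=' relation. Transitivity states: if a R b and b R c, then a R c. However, '!=' is not transitive. Counterexample: 3 != 5 and 5 != 3, but 3 = 3 (both equal 3). Transitivity holds for relations like <, <=, =, but not for !=.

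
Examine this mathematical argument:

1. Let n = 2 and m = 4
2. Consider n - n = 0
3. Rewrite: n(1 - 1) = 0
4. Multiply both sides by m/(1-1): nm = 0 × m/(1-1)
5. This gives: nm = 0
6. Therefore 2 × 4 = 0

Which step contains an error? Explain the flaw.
Step 4: Multiply both sides by m/(1-1): nm = 0 × m/(1-1)

Step 4 multiplies both sides by m/(1-1). However, 1-1 = 0, so this is multiplication by m/0, which is undefined. We cannot multiply by an undefined expression.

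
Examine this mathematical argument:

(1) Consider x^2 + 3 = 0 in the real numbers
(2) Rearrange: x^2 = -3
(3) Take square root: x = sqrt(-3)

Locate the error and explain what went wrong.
Step 3: Take square root: x = sqrt(-3)

Step 3 takes the square root of -3, which is negative. In the real number system, the square root of a negative number is undefined. The equation x^2 + 3 = 0 has no real solutions. Square roots of negative numbers only exist in the complex numbers.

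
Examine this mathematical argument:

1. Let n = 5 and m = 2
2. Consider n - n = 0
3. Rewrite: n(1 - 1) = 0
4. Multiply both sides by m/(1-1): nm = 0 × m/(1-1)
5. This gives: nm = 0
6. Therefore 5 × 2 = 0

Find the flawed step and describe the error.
Step 4: Multiply both sides by m/(1-1): nm = 0 × m/(1-1)

Step 4 multiplies both sides by m/(1-1). However, 1-1 = 0, so this is multiplication by m/0, which is undefined. We cannot multiply by an undefined expression.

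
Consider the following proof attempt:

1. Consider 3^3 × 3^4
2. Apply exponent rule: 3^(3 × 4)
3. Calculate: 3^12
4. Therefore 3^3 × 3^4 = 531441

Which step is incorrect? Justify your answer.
Step 2: Apply exponent rule: 3^(3 × 4)

Step 2 incorrectly states that a^b × a^c = a^(b×c). The correct rule is a^b × a^c = a^(b+c). The actual value is 3^3 × 3^4 = 3^7 = 2187, not 3^12 = 531441.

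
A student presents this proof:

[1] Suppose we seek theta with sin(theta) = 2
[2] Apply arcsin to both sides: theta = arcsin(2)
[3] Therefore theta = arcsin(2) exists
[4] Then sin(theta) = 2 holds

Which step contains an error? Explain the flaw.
Step 2: Apply arcsin to both sides: theta = arcsin(2)

Step 2 applies arcsin to 2. However, arcsin(x) is only defined for x in [-1, 1] because sin(theta) can only produce values in that range. Since |2| > 1, arcsin(2) is undefined. There is no angle whose sine equals 2.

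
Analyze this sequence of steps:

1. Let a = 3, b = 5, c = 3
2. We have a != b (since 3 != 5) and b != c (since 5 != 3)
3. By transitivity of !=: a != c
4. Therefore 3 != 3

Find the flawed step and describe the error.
Step 3: By transitivity of !=: a != c

Step 3 incorrectly applies transitivity to the '!=' relation. Transitivity states: if a R b and b R c, then a R c. However, '!=' is not transitive. Counterexample: 3 != 5 and 5 != 3, but 3 = 3 (both equal 3). Transitivity holds for relations like <, <=, =, but not for !=.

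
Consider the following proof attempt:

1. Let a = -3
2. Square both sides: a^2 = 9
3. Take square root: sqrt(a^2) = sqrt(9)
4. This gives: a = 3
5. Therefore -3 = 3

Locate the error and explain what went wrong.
Step 4: This gives: a = 3

Step 4 incorrectly states that sqrt(a^2) = a. The correct identity is sqrt(a^2) = |a|. Since a = -3 < 0, we have sqrt(a^2) = |-3| = 3, not a = -3.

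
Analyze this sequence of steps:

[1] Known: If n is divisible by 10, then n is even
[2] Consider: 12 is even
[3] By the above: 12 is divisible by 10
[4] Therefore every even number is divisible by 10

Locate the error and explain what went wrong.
Step 3: By the above: 12 is divisible by 10

Step 3 commits the fallacy of affirming the consequent. The known fact 'divisible by 10 → even' does NOT imply 'even → divisible by 10'. That would be the converse, which is false. For example, 12 is even but 12 ÷ 10 = 1.20, which is not an integer.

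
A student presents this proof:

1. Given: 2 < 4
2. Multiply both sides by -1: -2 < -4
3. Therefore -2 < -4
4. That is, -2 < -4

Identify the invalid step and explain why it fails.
Step 2: Multiply both sides by -1: -2 < -4

Step 2 multiplies both sides by -1 but fails to reverse the inequality sign. When multiplying (or dividing) an inequality by a negative number, the direction must be reversed. Since 2 < 4, we should get -2 > -4, i.e., -2 > -4.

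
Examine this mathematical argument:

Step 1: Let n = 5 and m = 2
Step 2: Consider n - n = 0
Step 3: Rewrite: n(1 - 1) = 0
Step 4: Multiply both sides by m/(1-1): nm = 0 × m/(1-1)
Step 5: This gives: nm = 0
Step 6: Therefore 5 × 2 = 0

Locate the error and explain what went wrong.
Step 4: Multiply both sides by m/(1-1): nm = 0 × m/(1-1)

Step 4 multiplies both sides by m/(1-1). However, 1-1 = 0, so this is multiplication by m/0, which is undefined. We cannot multiply by an undefined expression.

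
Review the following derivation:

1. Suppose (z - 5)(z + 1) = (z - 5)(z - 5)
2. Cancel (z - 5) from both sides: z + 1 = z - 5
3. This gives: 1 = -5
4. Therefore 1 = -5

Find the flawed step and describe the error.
Step 2: Cancel (z - 5) from both sides: z + 1 = z - 5

Step 2 cancels (z - 5) from both sides. This is only valid if (z - 5) ≠ 0, i.e., z ≠ 5. When z = 5, both sides equal zero regardless of the other factors. The correct approach requires considering z = 5 as a separate case.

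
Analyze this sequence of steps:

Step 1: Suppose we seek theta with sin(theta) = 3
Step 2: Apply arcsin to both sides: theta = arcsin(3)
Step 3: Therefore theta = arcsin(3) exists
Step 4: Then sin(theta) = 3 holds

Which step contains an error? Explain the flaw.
Step 2: Apply arcsin to both sides: theta = arcsin(3)

Step 2 applies arcsin to 3. However, arcsin(x) is only defined for x in [-1, 1] because sin(theta) can only produce values in that range. Since |3| > 1, arcsin(3) is undefined. There is no angle whose sine equals 3.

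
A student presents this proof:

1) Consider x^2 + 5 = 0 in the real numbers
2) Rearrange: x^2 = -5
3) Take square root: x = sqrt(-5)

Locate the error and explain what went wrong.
Step 3: Take square root: x = sqrt(-5)

Step 3 takes the square root of -5, which is negative. In the real number system, the square root of a negative number is undefined. The equation x^2 + 5 = 0 has no real solutions. Square roots of negative numbers only exist in the complex numbers.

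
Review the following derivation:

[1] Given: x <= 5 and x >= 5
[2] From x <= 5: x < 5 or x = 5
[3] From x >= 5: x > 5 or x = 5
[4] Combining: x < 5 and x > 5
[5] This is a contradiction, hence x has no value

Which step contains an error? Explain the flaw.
Step 4: Combining: x < 5 and x > 5

Step 4 incorrectly combines the conditions. From x <= 5 and x >= 5, the intersection is x = 5. The error treats the 'or' cases as 'and' requirements. The correct conclusion is that x = 5 is the unique solution, not that no solution exists.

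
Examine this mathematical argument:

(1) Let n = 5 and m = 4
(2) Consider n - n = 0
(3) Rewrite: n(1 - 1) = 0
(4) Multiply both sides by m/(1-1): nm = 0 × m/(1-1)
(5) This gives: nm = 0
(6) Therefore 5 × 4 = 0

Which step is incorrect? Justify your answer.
Step 4: Multiply both sides by m/(1-1): nm = 0 × m/(1-1)

Step 4 multiplies both sides by m/(1-1). However, 1-1 = 0, so this is multiplication by m/0, which is undefined. We cannot multiply by an undefined expression.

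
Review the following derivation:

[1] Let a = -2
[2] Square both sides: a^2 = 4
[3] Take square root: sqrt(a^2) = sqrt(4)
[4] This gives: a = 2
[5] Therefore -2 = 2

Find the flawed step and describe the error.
Step 4: This gives: a = 2

Step 4 incorrectly states that sqrt(a^2) = a. The correct identity is sqrt(a^2) = |a|. Since a = -2 < 0, we have sqrt(a^2) = |-2| = 2, not a = -2.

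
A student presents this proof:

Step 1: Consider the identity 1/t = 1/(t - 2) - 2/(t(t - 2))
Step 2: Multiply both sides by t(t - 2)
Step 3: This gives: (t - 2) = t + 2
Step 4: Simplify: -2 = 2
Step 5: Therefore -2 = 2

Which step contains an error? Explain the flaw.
Step 3: This gives: (t - 2) = t + 2

Step 3 makes a sign error when clearing denominators. Multiplying -2/(t(t - 2)) by t(t - 2) gives -2, not +2. The correct result is (t - 2) = t - 2, which is trivially true, not (t - 2) = t + 2. (Step 1 is a valid identity: 1/(t - 2) - 2/(t(t - 2)) = (t - 2)/(t(t - 2)) = 1/t.)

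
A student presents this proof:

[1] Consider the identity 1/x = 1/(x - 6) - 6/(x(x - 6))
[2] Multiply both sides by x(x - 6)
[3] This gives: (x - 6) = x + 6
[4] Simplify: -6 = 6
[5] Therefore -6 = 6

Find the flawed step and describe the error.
Step 3: This gives: (x - 6) = x + 6

Step 3 makes a sign error when clearing denominators. Multiplying -6/(x(x - 6)) by x(x - 6) gives -6, not +6. The correct result is (x - 6) = x - 6, which is trivially true, not (x - 6) = x + 6. (Step 1 is a valid identity: 1/(x - 6) - 6/(x(x - 6)) = (x - 6)/(x(x - 6)) = 1/x.)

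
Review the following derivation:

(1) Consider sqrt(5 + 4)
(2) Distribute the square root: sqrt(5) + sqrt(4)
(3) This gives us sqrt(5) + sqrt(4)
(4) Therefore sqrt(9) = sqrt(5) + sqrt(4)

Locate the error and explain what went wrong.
Step 2: Distribute the square root: sqrt(5) + sqrt(4)

Step 2 incorrectly 'distributes' the square root over addition. The square root function does not distribute: sqrt(a + b) ≠ sqrt(a) + sqrt(b). In fact, sqrt(5 + 4) = sqrt(9) ≈ 3.0000, while sqrt(5) + sqrt(4) ≈ 4.2361.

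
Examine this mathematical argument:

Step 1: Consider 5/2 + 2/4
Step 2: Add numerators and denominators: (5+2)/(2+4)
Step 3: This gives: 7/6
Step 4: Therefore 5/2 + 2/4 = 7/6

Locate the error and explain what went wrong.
Step 2: Add numerators and denominators: (5+2)/(2+4)

Step 2 incorrectly adds fractions by separately adding numerators and denominators. This is wrong. The correct method requires a common denominator: 5/2 + 2/4 = (5×4 + 2×2)/(2×4) = 24/8 = 3. The method used gives 7/6, which is different.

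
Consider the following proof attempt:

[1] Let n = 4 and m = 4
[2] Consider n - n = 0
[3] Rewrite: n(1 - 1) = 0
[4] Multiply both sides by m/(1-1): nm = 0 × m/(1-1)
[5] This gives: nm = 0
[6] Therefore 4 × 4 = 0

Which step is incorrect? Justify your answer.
Step 4: Multiply both sides by m/(1-1): nm = 0 × m/(1-1)

Step 4 multiplies both sides by m/(1-1). However, 1-1 = 0, so this is multiplication by m/0, which is undefined. We cannot multiply by an undefined expression.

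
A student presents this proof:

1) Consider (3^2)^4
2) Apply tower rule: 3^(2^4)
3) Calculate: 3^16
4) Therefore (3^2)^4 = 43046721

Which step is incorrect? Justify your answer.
Step 2: Apply tower rule: 3^(2^4)

Step 2 incorrectly states that (a^b)^c = a^(b^c). The correct rule is (a^b)^c = a^(b×c). The actual value is (3^2)^4 = 3^8 = 6561, not 3^16 = 43046721.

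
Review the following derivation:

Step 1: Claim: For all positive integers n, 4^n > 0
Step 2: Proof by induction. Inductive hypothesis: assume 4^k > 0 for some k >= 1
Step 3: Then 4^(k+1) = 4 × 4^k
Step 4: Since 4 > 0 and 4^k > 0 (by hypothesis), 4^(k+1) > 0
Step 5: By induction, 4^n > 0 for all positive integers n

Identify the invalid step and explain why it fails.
Step 5: By induction, 4^n > 0 for all positive integers n

Step 5 concludes the proof by induction, but no base case was ever established. A valid induction proof requires: (1) a base case proving 4^1 > 0, and (2) an inductive step showing IF 4^k > 0 THEN 4^(k+1) > 0. Steps 2-4 correctly establish the inductive step, but without the base case the conclusion in step 5 does not follow.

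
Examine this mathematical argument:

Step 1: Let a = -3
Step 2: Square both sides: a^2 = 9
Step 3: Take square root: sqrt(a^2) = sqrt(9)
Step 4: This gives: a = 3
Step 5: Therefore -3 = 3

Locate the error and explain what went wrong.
Step 4: This gives: a = 3

Step 4 incorrectly states that sqrt(a^2) = a. The correct identity is sqrt(a^2) = |a|. Since a = -3 < 0, we have sqrt(a^2) = |-3| = 3, not a = -3.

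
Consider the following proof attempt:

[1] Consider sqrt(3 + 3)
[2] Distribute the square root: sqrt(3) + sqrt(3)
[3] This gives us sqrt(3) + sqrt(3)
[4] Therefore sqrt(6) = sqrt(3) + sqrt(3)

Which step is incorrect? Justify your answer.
Step 2: Distribute the square root: sqrt(3) + sqrt(3)

Step 2 incorrectly 'distributes' the square root over addition. The square root function does not distribute: sqrt(a + b) ≠ sqrt(a) + sqrt(b). In fact, sqrt(3 + 3) = sqrt(6) ≈ 2.4495, while sqrt(3) + sqrt(3) ≈ 3.4641.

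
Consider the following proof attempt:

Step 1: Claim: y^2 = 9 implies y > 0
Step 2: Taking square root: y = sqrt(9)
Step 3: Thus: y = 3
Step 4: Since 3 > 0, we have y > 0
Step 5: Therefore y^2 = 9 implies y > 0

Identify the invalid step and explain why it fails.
Step 2: Taking square root: y = sqrt(9)

Step 2 takes the square root and assumes the positive root only. The equation y^2 = 9 actually has two solutions: y = 3 and y = -3. The proof silently assumes y > 0 without justification, then uses this assumption to conclude y > 0, which is circular. The counterexample y = -3 shows the claim is false.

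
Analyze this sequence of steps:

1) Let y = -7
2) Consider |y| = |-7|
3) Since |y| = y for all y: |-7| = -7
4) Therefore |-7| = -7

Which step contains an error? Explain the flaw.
Step 3: Since |y| = y for all y: |-7| = -7

Step 3 incorrectly states that |y| = y for all y. The correct definition is |y| = y when y >= 0, and |y| = -y when y < 0. Since -7 < 0, we have |-7| = -(-7) = 7, not -7.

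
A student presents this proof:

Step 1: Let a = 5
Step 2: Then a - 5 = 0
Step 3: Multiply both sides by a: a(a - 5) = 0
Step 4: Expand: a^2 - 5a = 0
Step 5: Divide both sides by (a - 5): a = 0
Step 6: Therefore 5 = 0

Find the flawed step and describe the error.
Step 5: Divide both sides by (a - 5): a = 0

Step 5 divides both sides by (a - 5). However, since a = 5, we have (a - 5) = 0. Division by zero is undefined, making this step invalid.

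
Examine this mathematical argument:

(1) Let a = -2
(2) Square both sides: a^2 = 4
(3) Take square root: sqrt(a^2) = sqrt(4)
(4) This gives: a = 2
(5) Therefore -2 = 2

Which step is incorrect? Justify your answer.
Step 4: This gives: a = 2

Step 4 incorrectly states that sqrt(a^2) = a. The correct identity is sqrt(a^2) = |a|. Since a = -2 < 0, we have sqrt(a^2) = |-2| = 2, not a = -2.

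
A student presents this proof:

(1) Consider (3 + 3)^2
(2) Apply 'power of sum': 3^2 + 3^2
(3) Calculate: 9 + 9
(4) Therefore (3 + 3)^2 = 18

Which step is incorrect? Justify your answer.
Step 2: Apply 'power of sum': 3^2 + 3^2

Step 2 incorrectly applies a non-existent rule '(a+b)^n = a^n + b^n'. This is false in general. The correct expansion uses the binomial theorem. The actual value is (3 + 3)^2 = 6^2 = 36, not 18.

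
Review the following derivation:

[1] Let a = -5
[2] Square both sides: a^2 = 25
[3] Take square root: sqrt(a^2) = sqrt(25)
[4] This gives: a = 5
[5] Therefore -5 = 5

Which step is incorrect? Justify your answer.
Step 4: This gives: a = 5

Step 4 incorrectly states that sqrt(a^2) = a. The correct identity is sqrt(a^2) = |a|. Since a = -5 < 0, we have sqrt(a^2) = |-5| = 5, not a = -5.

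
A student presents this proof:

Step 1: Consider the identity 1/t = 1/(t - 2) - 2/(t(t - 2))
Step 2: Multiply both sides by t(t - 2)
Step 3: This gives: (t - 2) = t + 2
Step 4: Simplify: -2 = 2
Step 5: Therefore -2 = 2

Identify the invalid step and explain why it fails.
Step 3: This gives: (t - 2) = t + 2

Step 3 makes a sign error when clearing denominators. Multiplying -2/(t(t - 2)) by t(t - 2) gives -2, not +2. The correct result is (t - 2) = t - 2, which is trivially true, not (t - 2) = t + 2. (Step 1 is a valid identity: 1/(t - 2) - 2/(t(t - 2)) = (t - 2)/(t(t - 2)) = 1/t.)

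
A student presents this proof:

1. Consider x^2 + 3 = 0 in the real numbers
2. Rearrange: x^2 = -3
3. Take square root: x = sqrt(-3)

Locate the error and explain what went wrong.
Step 3: Take square root: x = sqrt(-3)

Step 3 takes the square root of -3, which is negative. In the real number system, the square root of a negative number is undefined. The equation x^2 + 3 = 0 has no real solutions. Square roots of negative numbers only exist in the complex numbers.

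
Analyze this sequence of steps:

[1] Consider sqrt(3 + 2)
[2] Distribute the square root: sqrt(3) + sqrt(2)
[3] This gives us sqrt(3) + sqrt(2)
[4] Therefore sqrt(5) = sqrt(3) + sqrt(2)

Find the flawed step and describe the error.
Step 2: Distribute the square root: sqrt(3) + sqrt(2)

Step 2 incorrectly 'distributes' the square root over addition. The square root function does not distribute: sqrt(a + b) ≠ sqrt(a) + sqrt(b). In fact, sqrt(3 + 2) = sqrt(5) ≈ 2.2361, while sqrt(3) + sqrt(2) ≈ 3.1463.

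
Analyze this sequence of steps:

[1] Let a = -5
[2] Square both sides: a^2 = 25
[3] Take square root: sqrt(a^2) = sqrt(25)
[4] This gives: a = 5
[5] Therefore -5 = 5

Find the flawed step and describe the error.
Step 4: This gives: a = 5

Step 4 incorrectly states that sqrt(a^2) = a. The correct identity is sqrt(a^2) = |a|. Since a = -5 < 0, we have sqrt(a^2) = |-5| = 5, not a = -5.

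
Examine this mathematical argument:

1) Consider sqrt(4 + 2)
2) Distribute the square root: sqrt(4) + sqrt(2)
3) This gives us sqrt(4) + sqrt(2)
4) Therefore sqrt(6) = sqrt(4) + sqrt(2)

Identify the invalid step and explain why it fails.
Step 2: Distribute the square root: sqrt(4) + sqrt(2)

Step 2 incorrectly 'distributes' the square root over addition. The square root function does not distribute: sqrt(a + b) ≠ sqrt(a) + sqrt(b). In fact, sqrt(4 + 2) = sqrt(6) ≈ 2.4495, while sqrt(4) + sqrt(2) ≈ 3.4142.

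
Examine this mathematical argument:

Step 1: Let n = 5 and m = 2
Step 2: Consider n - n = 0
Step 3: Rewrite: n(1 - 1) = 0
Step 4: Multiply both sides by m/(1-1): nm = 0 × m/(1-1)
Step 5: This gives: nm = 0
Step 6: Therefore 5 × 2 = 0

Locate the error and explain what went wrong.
Step 4: Multiply both sides by m/(1-1): nm = 0 × m/(1-1)

Step 4 multiplies both sides by m/(1-1). However, 1-1 = 0, so this is multiplication by m/0, which is undefined. We cannot multiply by an undefined expression.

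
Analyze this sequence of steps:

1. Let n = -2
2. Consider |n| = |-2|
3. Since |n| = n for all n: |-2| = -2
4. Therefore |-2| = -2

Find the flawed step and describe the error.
Step 3: Since |n| = n for all n: |-2| = -2

Step 3 incorrectly states that |n| = n for all n. The correct definition is |n| = n when n >= 0, and |n| = -n when n < 0. Since -2 < 0, we have |-2| = -(-2) = 2, not -2.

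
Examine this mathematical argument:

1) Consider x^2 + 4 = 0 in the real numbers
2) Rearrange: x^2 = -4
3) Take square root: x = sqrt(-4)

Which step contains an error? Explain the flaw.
Step 3: Take square root: x = sqrt(-4)

Step 3 takes the square root of -4, which is negative. In the real number system, the square root of a negative number is undefined. The equation x^2 + 4 = 0 has no real solutions. Square roots of negative numbers only exist in the complex numbers.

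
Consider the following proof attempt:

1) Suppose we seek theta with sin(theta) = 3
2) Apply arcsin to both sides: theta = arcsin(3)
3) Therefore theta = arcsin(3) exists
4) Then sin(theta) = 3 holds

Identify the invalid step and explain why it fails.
Step 2: Apply arcsin to both sides: theta = arcsin(3)

Step 2 applies arcsin to 3. However, arcsin(x) is only defined for x in [-1, 1] because sin(theta) can only produce values in that range. Since |3| > 1, arcsin(3) is undefined. There is no angle whose sine equals 3.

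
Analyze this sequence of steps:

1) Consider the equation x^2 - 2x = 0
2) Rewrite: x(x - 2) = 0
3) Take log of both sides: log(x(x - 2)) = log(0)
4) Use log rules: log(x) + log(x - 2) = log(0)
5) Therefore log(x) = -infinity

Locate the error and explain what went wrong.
Step 3: Take log of both sides: log(x(x - 2)) = log(0)

Step 3 takes the logarithm of both sides, resulting in log(0) on the right side. The logarithm is only defined for positive numbers; log(0) is undefined (approaches negative infinity). This operation is invalid.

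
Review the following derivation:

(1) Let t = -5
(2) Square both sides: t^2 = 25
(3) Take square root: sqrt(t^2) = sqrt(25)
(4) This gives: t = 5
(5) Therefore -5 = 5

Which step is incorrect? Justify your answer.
Step 4: This gives: t = 5

Step 4 incorrectly states that sqrt(t^2) = t. The correct identity is sqrt(t^2) = |t|. Since t = -5 < 0, we have sqrt(t^2) = |-5| = 5, not t = -5.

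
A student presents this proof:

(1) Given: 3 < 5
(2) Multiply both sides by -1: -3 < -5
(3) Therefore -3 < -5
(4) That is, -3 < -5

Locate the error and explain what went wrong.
Step 2: Multiply both sides by -1: -3 < -5

Step 2 multiplies both sides by -1 but fails to reverse the inequality sign. When multiplying (or dividing) an inequality by a negative number, the direction must be reversed. Since 3 < 5, we should get -3 > -5, i.e., -3 > -5.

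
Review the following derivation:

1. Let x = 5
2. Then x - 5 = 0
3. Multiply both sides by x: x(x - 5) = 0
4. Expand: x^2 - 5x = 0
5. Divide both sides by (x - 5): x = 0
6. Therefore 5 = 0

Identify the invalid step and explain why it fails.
Step 5: Divide both sides by (x - 5): x = 0

Step 5 divides both sides by (x - 5). However, since x = 5, we have (x - 5) = 0. Division by zero is undefined, making this step invalid.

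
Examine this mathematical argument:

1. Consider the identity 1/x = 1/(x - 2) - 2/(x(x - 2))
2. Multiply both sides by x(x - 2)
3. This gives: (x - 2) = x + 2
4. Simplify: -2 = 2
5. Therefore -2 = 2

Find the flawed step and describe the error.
Step 3: This gives: (x - 2) = x + 2

Step 3 makes a sign error when clearing denominators. Multiplying -2/(x(x - 2)) by x(x - 2) gives -2, not +2. The correct result is (x - 2) = x - 2, which is trivially true, not (x - 2) = x + 2. (Step 1 is a valid identity: 1/(x - 2) - 2/(x(x - 2)) = (x - 2)/(x(x - 2)) = 1/x.)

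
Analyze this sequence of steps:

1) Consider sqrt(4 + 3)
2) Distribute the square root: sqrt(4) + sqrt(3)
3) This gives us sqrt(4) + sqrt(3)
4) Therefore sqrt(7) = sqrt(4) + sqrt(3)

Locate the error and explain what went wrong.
Step 2: Distribute the square root: sqrt(4) + sqrt(3)

Step 2 incorrectly 'distributes' the square root over addition. The square root function does not distribute: sqrt(a + b) ≠ sqrt(a) + sqrt(b). In fact, sqrt(4 + 3) = sqrt(7) ≈ 2.6458, while sqrt(4) + sqrt(3) ≈ 3.7321.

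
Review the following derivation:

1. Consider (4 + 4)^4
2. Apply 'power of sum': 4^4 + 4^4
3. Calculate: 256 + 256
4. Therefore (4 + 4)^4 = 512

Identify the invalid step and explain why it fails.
Step 2: Apply 'power of sum': 4^4 + 4^4

Step 2 incorrectly applies a non-existent rule '(a+b)^n = a^n + b^n'. This is false in general. The correct expansion uses the binomial theorem. The actual value is (4 + 4)^4 = 8^4 = 4096, not 512.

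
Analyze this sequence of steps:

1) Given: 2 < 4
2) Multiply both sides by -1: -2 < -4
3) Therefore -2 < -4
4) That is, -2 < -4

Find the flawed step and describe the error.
Step 2: Multiply both sides by -1: -2 < -4

Step 2 multiplies both sides by -1 but fails to reverse the inequality sign. When multiplying (or dividing) an inequality by a negative number, the direction must be reversed. Since 2 < 4, we should get -2 > -4, i.e., -2 > -4.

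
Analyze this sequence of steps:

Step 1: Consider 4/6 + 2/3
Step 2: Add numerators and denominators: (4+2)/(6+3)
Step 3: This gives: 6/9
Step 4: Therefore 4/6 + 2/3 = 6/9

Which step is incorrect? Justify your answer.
Step 2: Add numerators and denominators: (4+2)/(6+3)

Step 2 incorrectly adds fractions by separately adding numerators and denominators. This is wrong. The correct method requires a common denominator: 4/6 + 2/3 = (4×3 + 2×6)/(6×3) = 24/18 = 4/3. The method used gives 6/9, which is different.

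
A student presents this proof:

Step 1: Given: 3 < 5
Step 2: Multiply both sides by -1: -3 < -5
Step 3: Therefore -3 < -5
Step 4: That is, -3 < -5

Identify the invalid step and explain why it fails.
Step 2: Multiply both sides by -1: -3 < -5

Step 2 multiplies both sides by -1 but fails to reverse the inequality sign. When multiplying (or dividing) an inequality by a negative number, the direction must be reversed. Since 3 < 5, we should get -3 > -5, i.e., -3 > -5.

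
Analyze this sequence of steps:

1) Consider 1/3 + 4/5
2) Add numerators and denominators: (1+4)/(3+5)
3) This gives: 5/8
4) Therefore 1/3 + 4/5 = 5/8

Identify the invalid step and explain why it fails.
Step 2: Add numerators and denominators: (1+4)/(3+5)

Step 2 incorrectly adds fractions by separately adding numerators and denominators. This is wrong. The correct method requires a common denominator: 1/3 + 4/5 = (1×5 + 4×3)/(3×5) = 17/15 = 17/15. The method used gives 5/8, which is different.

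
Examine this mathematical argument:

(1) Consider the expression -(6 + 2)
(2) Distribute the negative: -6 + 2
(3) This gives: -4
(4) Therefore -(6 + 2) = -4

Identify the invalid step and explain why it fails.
Step 2: Distribute the negative: -6 + 2

Step 2 incorrectly distributes the negative sign. The correct distribution is -(6 + 2) = -6 - 2 = -8. The negative must be applied to both terms, not just the first. The error treats -(6 + 2) as -6 + 2, which equals -4 instead of -8.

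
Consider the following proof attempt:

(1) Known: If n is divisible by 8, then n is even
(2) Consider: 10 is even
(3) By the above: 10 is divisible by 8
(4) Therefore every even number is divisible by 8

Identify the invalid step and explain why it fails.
Step 3: By the above: 10 is divisible by 8

Step 3 commits the fallacy of affirming the consequent. The known fact 'divisible by 8 → even' does NOT imply 'even → divisible by 8'. That would be the converse, which is false. For example, 10 is even but 10 ÷ 8 = 1.25, which is not an integer.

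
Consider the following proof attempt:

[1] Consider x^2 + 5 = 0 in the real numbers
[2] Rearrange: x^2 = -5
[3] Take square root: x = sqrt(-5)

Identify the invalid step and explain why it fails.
Step 3: Take square root: x = sqrt(-5)

Step 3 takes the square root of -5, which is negative. In the real number system, the square root of a negative number is undefined. The equation x^2 + 5 = 0 has no real solutions. Square roots of negative numbers only exist in the complex numbers.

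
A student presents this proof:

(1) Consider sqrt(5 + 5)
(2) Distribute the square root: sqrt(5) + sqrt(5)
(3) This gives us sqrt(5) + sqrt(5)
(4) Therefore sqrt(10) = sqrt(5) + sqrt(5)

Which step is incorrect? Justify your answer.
Step 2: Distribute the square root: sqrt(5) + sqrt(5)

Step 2 incorrectly 'distributes' the square root over addition. The square root function does not distribute: sqrt(a + b) ≠ sqrt(a) + sqrt(b). In fact, sqrt(5 + 5) = sqrt(10) ≈ 3.1623, while sqrt(5) + sqrt(5) ≈ 4.4721.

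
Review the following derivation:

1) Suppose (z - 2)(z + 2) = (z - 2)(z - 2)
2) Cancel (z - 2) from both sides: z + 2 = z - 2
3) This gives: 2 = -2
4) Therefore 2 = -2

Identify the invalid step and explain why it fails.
Step 2: Cancel (z - 2) from both sides: z + 2 = z - 2

Step 2 cancels (z - 2) from both sides. This is only valid if (z - 2) ≠ 0, i.e., z ≠ 2. When z = 2, both sides equal zero regardless of the other factors. The correct approach requires considering z = 2 as a separate case.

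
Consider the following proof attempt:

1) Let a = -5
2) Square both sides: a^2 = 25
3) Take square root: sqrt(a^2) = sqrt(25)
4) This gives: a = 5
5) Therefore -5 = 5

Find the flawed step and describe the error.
Step 4: This gives: a = 5

Step 4 incorrectly states that sqrt(a^2) = a. The correct identity is sqrt(a^2) = |a|. Since a = -5 < 0, we have sqrt(a^2) = |-5| = 5, not a = -5.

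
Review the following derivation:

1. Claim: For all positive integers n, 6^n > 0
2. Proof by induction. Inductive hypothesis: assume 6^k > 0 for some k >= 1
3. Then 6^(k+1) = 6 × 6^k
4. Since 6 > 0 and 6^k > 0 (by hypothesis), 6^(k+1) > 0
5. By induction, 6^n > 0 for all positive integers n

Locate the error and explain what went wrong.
Step 5: By induction, 6^n > 0 for all positive integers n

Step 5 concludes the proof by induction, but no base case was ever established. A valid induction proof requires: (1) a base case proving 6^1 > 0, and (2) an inductive step showing IF 6^k > 0 THEN 6^(k+1) > 0. Steps 2-4 correctly establish the inductive step, but without the base case the conclusion in step 5 does not follow.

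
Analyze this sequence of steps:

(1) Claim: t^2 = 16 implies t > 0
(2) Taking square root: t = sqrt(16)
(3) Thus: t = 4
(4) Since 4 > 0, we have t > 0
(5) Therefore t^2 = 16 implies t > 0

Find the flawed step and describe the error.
Step 2: Taking square root: t = sqrt(16)

Step 2 takes the square root and assumes the positive root only. The equation t^2 = 16 actually has two solutions: t = 4 and t = -4. The proof silently assumes t > 0 without justification, then uses this assumption to conclude t > 0, which is circular. The counterexample t = -4 shows the claim is false.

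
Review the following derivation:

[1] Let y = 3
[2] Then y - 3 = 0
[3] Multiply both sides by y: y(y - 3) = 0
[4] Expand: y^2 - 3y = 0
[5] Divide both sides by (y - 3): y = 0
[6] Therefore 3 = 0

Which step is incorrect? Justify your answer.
Step 5: Divide both sides by (y - 3): y = 0

Step 5 divides both sides by (y - 3). However, since y = 3, we have (y - 3) = 0. Division by zero is undefined, making this step invalid.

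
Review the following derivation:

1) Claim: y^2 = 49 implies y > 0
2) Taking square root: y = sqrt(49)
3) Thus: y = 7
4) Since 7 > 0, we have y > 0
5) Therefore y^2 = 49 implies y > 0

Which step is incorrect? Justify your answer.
Step 2: Taking square root: y = sqrt(49)

Step 2 takes the square root and assumes the positive root only. The equation y^2 = 49 actually has two solutions: y = 7 and y = -7. The proof silently assumes y > 0 without justification, then uses this assumption to conclude y > 0, which is circular. The counterexample y = -7 shows the claim is false.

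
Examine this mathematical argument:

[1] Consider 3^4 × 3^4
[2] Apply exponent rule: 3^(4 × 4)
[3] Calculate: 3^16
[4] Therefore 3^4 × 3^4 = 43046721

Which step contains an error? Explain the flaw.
Step 2: Apply exponent rule: 3^(4 × 4)

Step 2 incorrectly states that a^b × a^c = a^(b×c). The correct rule is a^b × a^c = a^(b+c). The actual value is 3^4 × 3^4 = 3^8 = 6561, not 3^16 = 43046721.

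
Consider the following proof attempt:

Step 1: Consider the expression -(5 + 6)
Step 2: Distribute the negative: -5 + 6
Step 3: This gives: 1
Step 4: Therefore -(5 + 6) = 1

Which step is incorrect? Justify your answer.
Step 2: Distribute the negative: -5 + 6

Step 2 incorrectly distributes the negative sign. The correct distribution is -(5 + 6) = -5 - 6 = -11. The negative must be applied to both terms, not just the first. The error treats -(5 + 6) as -5 + 6, which equals 1 instead of -11.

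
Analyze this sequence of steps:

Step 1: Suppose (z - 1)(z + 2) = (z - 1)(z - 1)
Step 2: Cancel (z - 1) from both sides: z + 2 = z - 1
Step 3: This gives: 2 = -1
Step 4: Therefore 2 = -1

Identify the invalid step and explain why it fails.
Step 2: Cancel (z - 1) from both sides: z + 2 = z - 1

Step 2 cancels (z - 1) from both sides. This is only valid if (z - 1) ≠ 0, i.e., z ≠ 1. When z = 1, both sides equal zero regardless of the other factors. The correct approach requires considering z = 1 as a separate case.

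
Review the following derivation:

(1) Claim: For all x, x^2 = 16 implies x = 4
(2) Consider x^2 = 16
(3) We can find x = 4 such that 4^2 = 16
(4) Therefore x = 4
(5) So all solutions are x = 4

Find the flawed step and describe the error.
Step 4: Therefore x = 4

Step 4 incorrectly concludes that x = 4 is the only solution. The proof shows that x = 4 is A solution (existence), but does not show it is the ONLY solution (uniqueness). In fact, x = -4 is also a solution since (-4)^2 = 16. Finding one solution doesn't prove there are no others.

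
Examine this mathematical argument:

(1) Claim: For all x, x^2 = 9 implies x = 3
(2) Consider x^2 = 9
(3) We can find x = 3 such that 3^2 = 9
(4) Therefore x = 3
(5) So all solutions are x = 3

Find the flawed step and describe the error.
Step 4: Therefore x = 3

Step 4 incorrectly concludes that x = 3 is the only solution. The proof shows that x = 3 is A solution (existence), but does not show it is the ONLY solution (uniqueness). In fact, x = -3 is also a solution since (-3)^2 = 9. Finding one solution doesn't prove there are no others.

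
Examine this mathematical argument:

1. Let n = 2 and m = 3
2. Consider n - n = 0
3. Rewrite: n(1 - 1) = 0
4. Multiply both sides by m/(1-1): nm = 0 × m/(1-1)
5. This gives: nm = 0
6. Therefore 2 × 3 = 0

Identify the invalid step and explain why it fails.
Step 4: Multiply both sides by m/(1-1): nm = 0 × m/(1-1)

Step 4 multiplies both sides by m/(1-1). However, 1-1 = 0, so this is multiplication by m/0, which is undefined. We cannot multiply by an undefined expression.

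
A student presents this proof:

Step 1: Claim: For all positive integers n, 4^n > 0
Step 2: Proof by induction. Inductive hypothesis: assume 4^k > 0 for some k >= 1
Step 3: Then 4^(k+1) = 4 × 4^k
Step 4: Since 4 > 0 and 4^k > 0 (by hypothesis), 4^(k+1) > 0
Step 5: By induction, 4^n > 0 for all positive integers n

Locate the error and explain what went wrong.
Step 5: By induction, 4^n > 0 for all positive integers n

Step 5 concludes the proof by induction, but no base case was ever established. A valid induction proof requires: (1) a base case proving 4^1 > 0, and (2) an inductive step showing IF 4^k > 0 THEN 4^(k+1) > 0. Steps 2-4 correctly establish the inductive step, but without the base case the conclusion in step 5 does not follow.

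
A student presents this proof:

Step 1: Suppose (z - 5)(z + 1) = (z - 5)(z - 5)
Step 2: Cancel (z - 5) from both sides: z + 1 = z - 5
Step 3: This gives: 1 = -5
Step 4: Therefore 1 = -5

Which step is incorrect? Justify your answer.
Step 2: Cancel (z - 5) from both sides: z + 1 = z - 5

Step 2 cancels (z - 5) from both sides. This is only valid if (z - 5) ≠ 0, i.e., z ≠ 5. When z = 5, both sides equal zero regardless of the other factors. The correct approach requires considering z = 5 as a separate case.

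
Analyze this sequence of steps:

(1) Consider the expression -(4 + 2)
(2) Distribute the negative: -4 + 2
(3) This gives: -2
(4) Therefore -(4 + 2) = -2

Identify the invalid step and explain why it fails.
Step 2: Distribute the negative: -4 + 2

Step 2 incorrectly distributes the negative sign. The correct distribution is -(4 + 2) = -4 - 2 = -6. The negative must be applied to both terms, not just the first. The error treats -(4 + 2) as -4 + 2, which equals -2 instead of -6.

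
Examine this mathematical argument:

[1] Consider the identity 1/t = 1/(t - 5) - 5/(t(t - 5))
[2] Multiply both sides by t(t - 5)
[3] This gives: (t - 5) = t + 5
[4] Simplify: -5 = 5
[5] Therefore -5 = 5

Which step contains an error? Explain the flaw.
Step 3: This gives: (t - 5) = t + 5

Step 3 makes a sign error when clearing denominators. Multiplying -5/(t(t - 5)) by t(t - 5) gives -5, not +5. The correct result is (t - 5) = t - 5, which is trivially true, not (t - 5) = t + 5. (Step 1 is a valid identity: 1/(t - 5) - 5/(t(t - 5)) = (t - 5)/(t(t - 5)) = 1/t.)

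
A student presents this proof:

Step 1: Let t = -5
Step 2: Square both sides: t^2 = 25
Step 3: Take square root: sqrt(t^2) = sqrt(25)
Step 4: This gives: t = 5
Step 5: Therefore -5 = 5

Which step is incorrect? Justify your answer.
Step 4: This gives: t = 5

Step 4 incorrectly states that sqrt(t^2) = t. The correct identity is sqrt(t^2) = |t|. Since t = -5 < 0, we have sqrt(t^2) = |-5| = 5, not t = -5.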